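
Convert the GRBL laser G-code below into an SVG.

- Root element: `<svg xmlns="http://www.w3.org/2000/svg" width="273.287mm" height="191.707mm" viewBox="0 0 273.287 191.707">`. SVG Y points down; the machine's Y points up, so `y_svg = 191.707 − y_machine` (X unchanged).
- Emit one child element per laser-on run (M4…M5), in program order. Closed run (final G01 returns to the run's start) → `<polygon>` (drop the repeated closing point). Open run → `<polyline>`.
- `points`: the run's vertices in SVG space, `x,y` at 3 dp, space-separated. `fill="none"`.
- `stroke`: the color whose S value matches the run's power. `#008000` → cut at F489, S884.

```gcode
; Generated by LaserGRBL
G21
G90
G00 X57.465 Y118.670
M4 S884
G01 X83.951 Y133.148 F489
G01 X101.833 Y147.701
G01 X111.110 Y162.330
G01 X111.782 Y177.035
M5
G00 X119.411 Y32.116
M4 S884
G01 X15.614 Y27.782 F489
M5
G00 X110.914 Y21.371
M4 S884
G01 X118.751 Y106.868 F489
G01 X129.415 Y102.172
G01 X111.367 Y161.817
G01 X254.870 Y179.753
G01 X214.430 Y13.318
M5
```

<svg xmlns="http://www.w3.org/2000/svg" width="273.287mm" height="191.707mm" viewBox="0 0 273.287 191.707">
  <polyline points="57.465,73.037 83.951,58.559 101.833,44.006 111.110,29.377 111.782,14.672" fill="none" stroke="#008000"/>
  <polyline points="119.411,159.591 15.614,163.925" fill="none" stroke="#008000"/>
  <polyline points="110.914,170.336 118.751,84.839 129.415,89.535 111.367,29.890 254.870,11.954 214.430,178.389" fill="none" stroke="#008000"/>
</svg>

Each laser-on run becomes one SVG element. Flip Y back into SVG space with y_svg = 191.707 − y_machine. Every run uses S884, so all elements get stroke `#008000` (cut).

Run 1: The run is open, so emit a `<polyline>` with points (Y-flipped): 57.465,73.037 83.951,58.559 101.833,44.006 111.110,29.377 111.782,14.672.

Run 2: The run is open, so emit a `<polyline>` with points (Y-flipped): 119.411,159.591 15.614,163.925.

Run 3: The run is open, so emit a `<polyline>` with points (Y-flipped): 110.914,170.336 118.751,84.839 129.415,89.535 111.367,29.890 254.870,11.954 214.430,178.389.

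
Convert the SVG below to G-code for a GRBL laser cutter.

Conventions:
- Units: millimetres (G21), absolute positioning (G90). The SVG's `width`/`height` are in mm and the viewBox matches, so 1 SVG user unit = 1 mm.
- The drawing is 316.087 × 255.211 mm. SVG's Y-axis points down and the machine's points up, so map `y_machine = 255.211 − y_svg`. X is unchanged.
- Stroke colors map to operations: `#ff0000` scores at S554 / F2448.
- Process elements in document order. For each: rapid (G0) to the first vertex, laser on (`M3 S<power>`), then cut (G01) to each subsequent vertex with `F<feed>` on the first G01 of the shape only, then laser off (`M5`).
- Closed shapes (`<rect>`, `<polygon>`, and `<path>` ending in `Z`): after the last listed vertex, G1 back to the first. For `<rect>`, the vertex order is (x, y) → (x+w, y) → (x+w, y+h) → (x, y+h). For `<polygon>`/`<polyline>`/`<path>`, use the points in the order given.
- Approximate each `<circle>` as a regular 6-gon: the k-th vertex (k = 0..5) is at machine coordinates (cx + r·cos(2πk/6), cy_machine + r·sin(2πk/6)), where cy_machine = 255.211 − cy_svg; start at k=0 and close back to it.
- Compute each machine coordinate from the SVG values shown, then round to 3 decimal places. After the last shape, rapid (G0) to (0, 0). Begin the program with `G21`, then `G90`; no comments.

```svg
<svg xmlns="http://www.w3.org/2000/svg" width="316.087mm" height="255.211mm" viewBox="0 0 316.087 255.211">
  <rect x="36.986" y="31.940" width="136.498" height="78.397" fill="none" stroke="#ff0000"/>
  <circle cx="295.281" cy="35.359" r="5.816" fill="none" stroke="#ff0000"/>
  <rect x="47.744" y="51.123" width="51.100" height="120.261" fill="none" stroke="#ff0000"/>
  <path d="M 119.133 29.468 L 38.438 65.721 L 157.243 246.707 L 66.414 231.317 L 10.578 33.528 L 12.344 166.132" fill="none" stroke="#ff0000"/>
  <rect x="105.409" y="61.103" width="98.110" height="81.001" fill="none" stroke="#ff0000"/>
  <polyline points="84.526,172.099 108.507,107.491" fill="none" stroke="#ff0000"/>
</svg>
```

G21
G90
G0 X36.986 Y223.271
M3 S554
G01 X173.484 Y223.271 F2448
G01 X173.484 Y144.874
G01 X36.986 Y144.874
G01 X36.986 Y223.271
M5
G0 X301.097 Y219.852
M3 S554
G01 X298.189 Y224.889 F2448
G01 X292.373 Y224.889
G01 X289.465 Y219.852
G01 X292.373 Y214.815
G01 X298.189 Y214.815
G01 X301.097 Y219.852
M5
G0 X47.744 Y204.088
M3 S554
G01 X98.844 Y204.088 F2448
G01 X98.844 Y83.827
G01 X47.744 Y83.827
G01 X47.744 Y204.088
M5
G0 X119.133 Y225.743
M3 S554
G01 X38.438 Y189.490 F2448
G01 X157.243 Y8.504
G01 X66.414 Y23.894
G01 X10.578 Y221.683
G01 X12.344 Y89.079
M5
G0 X105.409 Y194.108
M3 S554
G01 X203.519 Y194.108 F2448
G01 X203.519 Y113.107
G01 X105.409 Y113.107
G01 X105.409 Y194.108
M5
G0 X84.526 Y83.112
M3 S554
G01 X108.507 Y147.720 F2448
M5
G0 X0.000 Y0.000

Since the viewBox matches the mm dimensions, user units are millimetres directly. The only transform is the Y-flip y_m = 255.211 − y_svg.

Shape 1 is a rectangle drawn with `<rect>`. Its stroke #ff0000 means score at S554, F2448. After flipping Y the toolpath is (36.986,223.271) → (173.484,223.271) → (173.484,144.874) → (36.986,144.874) → (36.986,223.271), returning to the start.

Shape 2 is a circle drawn with `<circle>`. Its stroke #ff0000 means score at S554, F2448. After flipping Y the toolpath is (301.097,219.852) → (298.189,224.889) → (292.373,224.889) → (289.465,219.852) → (292.373,214.815) → (298.189,214.815) → (301.097,219.852), returning to the start.

Shape 3 is a rectangle drawn with `<rect>`. Its stroke #ff0000 means score at S554, F2448. After flipping Y the toolpath is (47.744,204.088) → (98.844,204.088) → (98.844,83.827) → (47.744,83.827) → (47.744,204.088), returning to the start.

Shape 4 is a open polyline drawn with `<path>`. Its stroke #ff0000 means score at S554, F2448. After flipping Y the toolpath is (119.133,225.743) → (38.438,189.490) → (157.243,8.504) → (66.414,23.894) → (10.578,221.683) → (12.344,89.079).

Shape 5 is a rectangle drawn with `<rect>`. Its stroke #ff0000 means score at S554, F2448. After flipping Y the toolpath is (105.409,194.108) → (203.519,194.108) → (203.519,113.107) → (105.409,113.107) → (105.409,194.108), returning to the start.

Shape 6 is a line segment drawn with `<polyline>`. Its stroke #ff0000 means score at S554, F2448. After flipping Y the toolpath is (84.526,83.112) → (108.507,147.720).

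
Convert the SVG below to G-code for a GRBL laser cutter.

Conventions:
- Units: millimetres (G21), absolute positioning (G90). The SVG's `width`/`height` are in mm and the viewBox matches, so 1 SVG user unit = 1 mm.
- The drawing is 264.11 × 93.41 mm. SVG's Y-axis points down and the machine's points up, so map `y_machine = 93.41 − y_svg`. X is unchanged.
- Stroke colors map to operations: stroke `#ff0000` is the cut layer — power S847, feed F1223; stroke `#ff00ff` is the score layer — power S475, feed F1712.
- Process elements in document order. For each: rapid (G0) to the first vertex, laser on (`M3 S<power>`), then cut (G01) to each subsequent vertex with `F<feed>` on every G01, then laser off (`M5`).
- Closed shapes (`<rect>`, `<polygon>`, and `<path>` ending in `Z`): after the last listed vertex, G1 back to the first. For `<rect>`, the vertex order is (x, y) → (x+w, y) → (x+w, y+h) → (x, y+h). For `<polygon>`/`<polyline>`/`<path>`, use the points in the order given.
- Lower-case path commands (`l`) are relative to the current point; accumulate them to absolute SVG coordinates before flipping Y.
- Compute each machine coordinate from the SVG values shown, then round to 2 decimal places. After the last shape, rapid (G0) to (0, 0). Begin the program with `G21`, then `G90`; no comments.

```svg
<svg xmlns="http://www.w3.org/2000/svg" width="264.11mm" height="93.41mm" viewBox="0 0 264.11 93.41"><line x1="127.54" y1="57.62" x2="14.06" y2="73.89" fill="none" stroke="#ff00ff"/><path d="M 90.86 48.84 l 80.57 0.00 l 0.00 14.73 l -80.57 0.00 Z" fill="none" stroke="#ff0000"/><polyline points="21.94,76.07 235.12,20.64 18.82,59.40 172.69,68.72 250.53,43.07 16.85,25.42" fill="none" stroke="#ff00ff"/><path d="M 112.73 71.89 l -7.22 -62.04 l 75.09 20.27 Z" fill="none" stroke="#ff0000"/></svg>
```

G21
G90
G0 X127.54 Y35.79
M3 S475
G01 X14.06 Y19.52 F1712
M5
G0 X90.86 Y44.57
M3 S847
G01 X171.43 Y44.57 F1223
G01 X171.43 Y29.84 F1223
G01 X90.86 Y29.84 F1223
G01 X90.86 Y44.57 F1223
M5
G0 X21.94 Y17.34
M3 S475
G01 X235.12 Y72.77 F1712
G01 X18.82 Y34.01 F1712
G01 X172.69 Y24.69 F1712
G01 X250.53 Y50.34 F1712
G01 X16.85 Y67.99 F1712
M5
G0 X112.73 Y21.52
M3 S847
G01 X105.51 Y83.56 F1223
G01 X180.60 Y63.29 F1223
G01 X112.73 Y21.52 F1223
M5
G0 X0.00 Y0.00

1 u = 1 mm; y_m = 93.41 − y.

[1] `<line>` line segment, #ff00ff→score S475 F1712: (127.54,35.79) → (14.06,19.52)

[2] `<path>` rectangle, #ff0000→cut S847 F1223: (90.86,44.57) → (171.43,44.57) → (171.43,29.84) → (90.86,29.84) → (90.86,44.57) (closed)

[3] `<polyline>` open polyline, #ff00ff→score S475 F1712: (21.94,17.34) → (235.12,72.77) → (18.82,34.01) → (172.69,24.69) → (250.53,50.34) → (16.85,67.99)

[4] `<path>` closed polygon, #ff0000→cut S847 F1223: (112.73,21.52) → (105.51,83.56) → (180.60,63.29) → (112.73,21.52) (closed)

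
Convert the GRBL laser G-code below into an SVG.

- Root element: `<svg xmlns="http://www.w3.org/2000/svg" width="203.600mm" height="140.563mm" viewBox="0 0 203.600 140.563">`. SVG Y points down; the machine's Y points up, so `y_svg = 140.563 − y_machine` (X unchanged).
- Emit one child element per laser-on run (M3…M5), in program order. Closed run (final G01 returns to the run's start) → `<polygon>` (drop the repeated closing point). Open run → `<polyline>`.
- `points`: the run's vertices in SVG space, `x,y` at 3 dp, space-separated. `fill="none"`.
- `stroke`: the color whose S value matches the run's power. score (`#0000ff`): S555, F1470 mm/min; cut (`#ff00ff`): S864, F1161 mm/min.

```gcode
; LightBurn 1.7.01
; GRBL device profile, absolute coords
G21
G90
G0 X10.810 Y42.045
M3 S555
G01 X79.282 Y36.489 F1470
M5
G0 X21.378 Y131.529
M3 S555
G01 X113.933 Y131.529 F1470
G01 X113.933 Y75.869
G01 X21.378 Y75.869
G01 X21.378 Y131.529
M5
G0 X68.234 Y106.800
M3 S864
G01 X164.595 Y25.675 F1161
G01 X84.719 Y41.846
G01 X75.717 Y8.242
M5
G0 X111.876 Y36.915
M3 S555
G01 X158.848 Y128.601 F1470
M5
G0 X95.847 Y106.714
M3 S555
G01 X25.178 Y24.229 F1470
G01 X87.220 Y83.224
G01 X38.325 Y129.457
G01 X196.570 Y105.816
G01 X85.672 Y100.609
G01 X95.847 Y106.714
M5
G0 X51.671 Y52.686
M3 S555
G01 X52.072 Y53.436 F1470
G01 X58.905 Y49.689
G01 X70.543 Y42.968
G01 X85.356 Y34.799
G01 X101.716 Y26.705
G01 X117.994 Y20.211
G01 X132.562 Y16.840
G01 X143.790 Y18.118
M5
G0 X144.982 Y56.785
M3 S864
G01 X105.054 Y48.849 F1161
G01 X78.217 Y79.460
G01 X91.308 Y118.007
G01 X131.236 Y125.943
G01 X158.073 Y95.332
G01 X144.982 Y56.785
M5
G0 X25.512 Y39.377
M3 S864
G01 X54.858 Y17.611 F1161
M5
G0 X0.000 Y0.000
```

Each laser-on run becomes one SVG element. Flip Y back into SVG space with y_svg = 140.563 − y_machine.

Run 1: the run's S555 means `#0000ff` (score). The run is open, so emit a `<polyline>` with points (Y-flipped): 10.810,98.518 79.282,104.074.

Run 2: S555 ⇒ score layer `#0000ff`. The run returns to its start, so emit a `<polygon>` with points (Y-flipped): 21.378,9.034 113.933,9.034 113.933,64.694 21.378,64.694.

Run 3: the run's S864 means `#ff00ff` (cut). The run is open, so emit a `<polyline>` with points (Y-flipped): 68.234,33.763 164.595,114.888 84.719,98.717 75.717,132.321.

Run 4: the run's S555 means `#0000ff` (score). The run is open, so emit a `<polyline>` with points (Y-flipped): 111.876,103.648 158.848,11.962.

Run 5: power S555 maps to stroke `#0000ff` (score). The run returns to its start, so emit a `<polygon>` with points (Y-flipped): 95.847,33.849 25.178,116.334 87.220,57.339 38.325,11.106 196.570,34.747 85.672,39.954.

Run 6: the run's S555 means `#0000ff` (score). The run is open, so emit a `<polyline>` with points (Y-flipped): 51.671,87.877 52.072,87.127 58.905,90.874 70.543,97.595 85.356,105.764 101.716,113.858 117.994,120.352 132.562,123.723 143.790,122.445.

Run 7: power S864 maps to stroke `#ff00ff` (cut). The run returns to its start, so emit a `<polygon>` with points (Y-flipped): 144.982,83.778 105.054,91.714 78.217,61.103 91.308,22.556 131.236,14.620 158.073,45.231.

Run 8: power S864 maps to stroke `#ff00ff` (cut). The run is open, so emit a `<polyline>` with points (Y-flipped): 25.512,101.186 54.858,122.952.

<svg xmlns="http://www.w3.org/2000/svg" width="203.600mm" height="140.563mm" viewBox="0 0 203.600 140.563">
  <polyline points="10.810,98.518 79.282,104.074" fill="none" stroke="#0000ff"/>
  <polygon points="21.378,9.034 113.933,9.034 113.933,64.694 21.378,64.694" fill="none" stroke="#0000ff"/>
  <polyline points="68.234,33.763 164.595,114.888 84.719,98.717 75.717,132.321" fill="none" stroke="#ff00ff"/>
  <polyline points="111.876,103.648 158.848,11.962" fill="none" stroke="#0000ff"/>
  <polygon points="95.847,33.849 25.178,116.334 87.220,57.339 38.325,11.106 196.570,34.747 85.672,39.954" fill="none" stroke="#0000ff"/>
  <polyline points="51.671,87.877 52.072,87.127 58.905,90.874 70.543,97.595 85.356,105.764 101.716,113.858 117.994,120.352 132.562,123.723 143.790,122.445" fill="none" stroke="#0000ff"/>
  <polygon points="144.982,83.778 105.054,91.714 78.217,61.103 91.308,22.556 131.236,14.620 158.073,45.231" fill="none" stroke="#ff00ff"/>
  <polyline points="25.512,101.186 54.858,122.952" fill="none" stroke="#ff00ff"/>
</svg>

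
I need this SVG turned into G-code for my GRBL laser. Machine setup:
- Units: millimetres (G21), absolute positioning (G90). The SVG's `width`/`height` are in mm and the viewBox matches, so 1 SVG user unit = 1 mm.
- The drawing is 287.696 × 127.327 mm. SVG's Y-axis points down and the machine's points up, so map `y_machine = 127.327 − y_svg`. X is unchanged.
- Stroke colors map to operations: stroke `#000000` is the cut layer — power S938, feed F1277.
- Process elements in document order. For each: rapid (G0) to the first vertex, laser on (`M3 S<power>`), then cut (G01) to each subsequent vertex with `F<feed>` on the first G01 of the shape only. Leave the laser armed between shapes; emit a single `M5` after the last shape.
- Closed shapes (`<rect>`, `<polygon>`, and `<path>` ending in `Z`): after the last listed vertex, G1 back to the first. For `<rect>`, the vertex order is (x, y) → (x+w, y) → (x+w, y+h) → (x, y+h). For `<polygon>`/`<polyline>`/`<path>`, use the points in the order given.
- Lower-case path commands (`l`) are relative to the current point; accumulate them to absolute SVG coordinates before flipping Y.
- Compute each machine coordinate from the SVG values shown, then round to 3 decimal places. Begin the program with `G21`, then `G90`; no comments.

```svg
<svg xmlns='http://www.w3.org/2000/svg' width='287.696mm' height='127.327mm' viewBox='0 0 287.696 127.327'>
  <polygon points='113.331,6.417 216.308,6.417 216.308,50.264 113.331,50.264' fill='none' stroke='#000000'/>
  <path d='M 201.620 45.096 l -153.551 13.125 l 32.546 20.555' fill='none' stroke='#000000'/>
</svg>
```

1 u = 1 mm; y_m = 127.327 − y.

[1] `<polygon>` rectangle, #000000→cut S938 F1277: (113.331,120.910) → (216.308,120.910) → (216.308,77.063) → (113.331,77.063) → (113.331,120.910) (closed)

[2] `<path>` open polyline, #000000→cut S938 F1277: (201.620,82.231) → (48.069,69.106) → (80.615,48.551)

G21
G90
G0 X113.331 Y120.910
M3 S938
G01 X216.308 Y120.910 F1277
G01 X216.308 Y77.063
G01 X113.331 Y77.063
G01 X113.331 Y120.910
G0 X201.620 Y82.231
M3 S938
G01 X48.069 Y69.106 F1277
G01 X80.615 Y48.551
M5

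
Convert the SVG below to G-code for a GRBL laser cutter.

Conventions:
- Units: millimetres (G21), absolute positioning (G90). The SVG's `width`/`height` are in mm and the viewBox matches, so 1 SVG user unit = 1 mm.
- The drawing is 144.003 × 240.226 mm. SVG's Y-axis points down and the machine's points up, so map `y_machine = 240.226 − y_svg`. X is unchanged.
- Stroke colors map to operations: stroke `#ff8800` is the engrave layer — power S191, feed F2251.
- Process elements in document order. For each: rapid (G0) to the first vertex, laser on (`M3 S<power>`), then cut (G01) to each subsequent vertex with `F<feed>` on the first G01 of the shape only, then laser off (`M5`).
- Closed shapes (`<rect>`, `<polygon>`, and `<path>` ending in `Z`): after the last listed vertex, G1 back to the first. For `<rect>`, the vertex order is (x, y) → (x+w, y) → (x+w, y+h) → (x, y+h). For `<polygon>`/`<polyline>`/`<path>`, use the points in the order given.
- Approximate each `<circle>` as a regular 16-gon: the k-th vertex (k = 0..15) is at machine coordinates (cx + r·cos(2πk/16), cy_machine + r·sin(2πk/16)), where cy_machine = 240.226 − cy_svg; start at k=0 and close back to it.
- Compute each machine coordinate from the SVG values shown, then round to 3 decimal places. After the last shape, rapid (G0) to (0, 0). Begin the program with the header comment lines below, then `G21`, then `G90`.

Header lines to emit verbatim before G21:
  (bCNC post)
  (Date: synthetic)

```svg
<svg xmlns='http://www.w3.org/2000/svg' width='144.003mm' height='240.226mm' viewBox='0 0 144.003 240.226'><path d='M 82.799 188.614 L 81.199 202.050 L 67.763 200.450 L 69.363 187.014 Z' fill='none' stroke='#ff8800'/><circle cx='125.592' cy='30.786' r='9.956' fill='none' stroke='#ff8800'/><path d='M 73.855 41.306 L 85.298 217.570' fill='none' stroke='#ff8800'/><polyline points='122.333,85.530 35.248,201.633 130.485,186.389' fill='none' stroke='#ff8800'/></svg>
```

viewBox `0 0 144.003 240.226` with mm width/height → 1 unit = 1 mm. Flip: y_m = 240.226 − y_svg.

**Shape 1** — `<path>` regular polygon, stroke `#ff8800` → engrave (S191, F2251). Machine vertices: (82.799,51.612) → (81.199,38.176) → (67.763,39.776) → (69.363,53.212) → (82.799,51.612). Closed: final G1 returns to the first vertex.

**Shape 2** — `<circle>` circle, stroke `#ff8800` → engrave (S191, F2251). Machine vertices: (135.548,209.440) → (134.790,213.250) → (132.632,216.480) → (129.402,218.638) → (125.592,219.396) → (121.782,218.638) → (118.552,216.480) → (116.394,213.250) → (115.636,209.440) → (116.394,205.630) → (118.552,202.400) → (121.782,200.242) → (125.592,199.484) → (129.402,200.242) → (132.632,202.400) → (134.790,205.630) → (135.548,209.440). Closed: final G1 returns to the first vertex.

**Shape 3** — `<path>` line segment, stroke `#ff8800` → engrave (S191, F2251). Machine vertices: (73.855,198.920) → (85.298,22.656). Open path.

**Shape 4** — `<polyline>` open polyline, stroke `#ff8800` → engrave (S191, F2251). Machine vertices: (122.333,154.696) → (35.248,38.593) → (130.485,53.837). Open path.

(bCNC post)
(Date: synthetic)
G21
G90
G0 X82.799 Y51.612
M3 S191
G01 X81.199 Y38.176 F2251
G01 X67.763 Y39.776
G01 X69.363 Y53.212
G01 X82.799 Y51.612
M5
G0 X135.548 Y209.440
M3 S191
G01 X134.790 Y213.250 F2251
G01 X132.632 Y216.480
G01 X129.402 Y218.638
G01 X125.592 Y219.396
G01 X121.782 Y218.638
G01 X118.552 Y216.480
G01 X116.394 Y213.250
G01 X115.636 Y209.440
G01 X116.394 Y205.630
G01 X118.552 Y202.400
G01 X121.782 Y200.242
G01 X125.592 Y199.484
G01 X129.402 Y200.242
G01 X132.632 Y202.400
G01 X134.790 Y205.630
G01 X135.548 Y209.440
M5
G0 X73.855 Y198.920
M3 S191
G01 X85.298 Y22.656 F2251
M5
G0 X122.333 Y154.696
M3 S191
G01 X35.248 Y38.593 F2251
G01 X130.485 Y53.837
M5
G0 X0.000 Y0.000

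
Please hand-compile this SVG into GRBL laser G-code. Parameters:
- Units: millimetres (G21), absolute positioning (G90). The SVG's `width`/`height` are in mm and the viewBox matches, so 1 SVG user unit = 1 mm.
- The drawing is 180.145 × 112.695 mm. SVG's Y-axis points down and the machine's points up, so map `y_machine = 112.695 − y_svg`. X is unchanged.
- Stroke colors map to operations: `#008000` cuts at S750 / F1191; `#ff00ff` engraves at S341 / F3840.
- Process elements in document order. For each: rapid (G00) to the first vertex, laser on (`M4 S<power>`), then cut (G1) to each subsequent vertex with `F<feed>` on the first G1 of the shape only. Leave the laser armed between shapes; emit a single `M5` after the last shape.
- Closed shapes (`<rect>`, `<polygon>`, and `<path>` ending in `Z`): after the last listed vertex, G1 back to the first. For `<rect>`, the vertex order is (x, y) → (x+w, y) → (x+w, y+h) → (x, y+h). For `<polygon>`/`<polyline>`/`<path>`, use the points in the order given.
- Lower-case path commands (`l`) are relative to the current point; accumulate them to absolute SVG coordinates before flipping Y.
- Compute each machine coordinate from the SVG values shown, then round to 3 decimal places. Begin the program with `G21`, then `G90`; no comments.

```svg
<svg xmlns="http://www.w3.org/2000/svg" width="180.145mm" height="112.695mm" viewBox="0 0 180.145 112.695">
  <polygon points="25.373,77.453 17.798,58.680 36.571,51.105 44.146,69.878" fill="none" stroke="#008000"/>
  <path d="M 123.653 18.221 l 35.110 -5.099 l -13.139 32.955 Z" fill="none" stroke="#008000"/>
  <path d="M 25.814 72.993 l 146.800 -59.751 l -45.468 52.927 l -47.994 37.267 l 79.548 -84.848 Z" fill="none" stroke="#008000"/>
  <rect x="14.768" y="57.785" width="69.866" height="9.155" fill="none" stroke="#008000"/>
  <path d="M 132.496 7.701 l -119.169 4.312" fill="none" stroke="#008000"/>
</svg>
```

Since the viewBox matches the mm dimensions, user units are millimetres directly. The only transform is the Y-flip y_m = 112.695 − y_svg.

Shape 1 is a regular polygon drawn with `<polygon>`. Its stroke #008000 means cut at S750, F1191. After flipping Y the toolpath is (25.373,35.242) → (17.798,54.015) → (36.571,61.590) → (44.146,42.817) → (25.373,35.242), returning to the start.

Shape 2 is a regular polygon drawn with `<path>`. Its stroke #008000 means cut at S750, F1191. After flipping Y the toolpath is (123.653,94.474) → (158.763,99.573) → (145.624,66.618) → (123.653,94.474), returning to the start.

Shape 3 is a closed polygon drawn with `<path>`. Its stroke #008000 means cut at S750, F1191. After flipping Y the toolpath is (25.814,39.702) → (172.614,99.453) → (127.146,46.526) → (79.152,9.259) → (158.700,94.107) → (25.814,39.702), returning to the start.

Shape 4 is a rectangle drawn with `<rect>`. Its stroke #008000 means cut at S750, F1191. After flipping Y the toolpath is (14.768,54.910) → (84.634,54.910) → (84.634,45.755) → (14.768,45.755) → (14.768,54.910), returning to the start.

Shape 5 is a line segment drawn with `<path>`. Its stroke #008000 means cut at S750, F1191. After flipping Y the toolpath is (132.496,104.994) → (13.327,100.682).

G21
G90
G00 X25.373 Y35.242
M4 S750
G1 X17.798 Y54.015 F1191
G1 X36.571 Y61.590
G1 X44.146 Y42.817
G1 X25.373 Y35.242
G00 X123.653 Y94.474
M4 S750
G1 X158.763 Y99.573 F1191
G1 X145.624 Y66.618
G1 X123.653 Y94.474
G00 X25.814 Y39.702
M4 S750
G1 X172.614 Y99.453 F1191
G1 X127.146 Y46.526
G1 X79.152 Y9.259
G1 X158.700 Y94.107
G1 X25.814 Y39.702
G00 X14.768 Y54.910
M4 S750
G1 X84.634 Y54.910 F1191
G1 X84.634 Y45.755
G1 X14.768 Y45.755
G1 X14.768 Y54.910
G00 X132.496 Y104.994
M4 S750
G1 X13.327 Y100.682 F1191
M5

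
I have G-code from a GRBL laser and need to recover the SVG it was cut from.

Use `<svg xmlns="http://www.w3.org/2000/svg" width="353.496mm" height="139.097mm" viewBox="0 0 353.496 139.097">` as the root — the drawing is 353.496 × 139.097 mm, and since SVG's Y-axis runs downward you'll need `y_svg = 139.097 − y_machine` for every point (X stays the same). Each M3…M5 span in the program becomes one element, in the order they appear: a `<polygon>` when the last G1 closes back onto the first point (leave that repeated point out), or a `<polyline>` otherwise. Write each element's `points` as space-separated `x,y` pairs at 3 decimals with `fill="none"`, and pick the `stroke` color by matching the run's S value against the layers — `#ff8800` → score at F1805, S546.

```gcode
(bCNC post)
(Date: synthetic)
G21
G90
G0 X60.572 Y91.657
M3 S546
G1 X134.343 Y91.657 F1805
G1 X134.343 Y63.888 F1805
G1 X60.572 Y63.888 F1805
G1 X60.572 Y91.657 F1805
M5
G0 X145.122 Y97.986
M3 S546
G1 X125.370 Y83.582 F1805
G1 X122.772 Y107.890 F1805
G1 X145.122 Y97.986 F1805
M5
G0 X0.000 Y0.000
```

Each laser-on run becomes one SVG element. Flip Y back into SVG space with y_svg = 139.097 − y_machine. Every run uses S546, so all elements get stroke `#ff8800` (score).

Run 1: The run returns to its start, so emit a `<polygon>` with points (Y-flipped): 60.572,47.440 134.343,47.440 134.343,75.209 60.572,75.209.

Run 2: The run returns to its start, so emit a `<polygon>` with points (Y-flipped): 145.122,41.111 125.370,55.515 122.772,31.207.

<svg xmlns="http://www.w3.org/2000/svg" width="353.496mm" height="139.097mm" viewBox="0 0 353.496 139.097">
  <polygon points="60.572,47.440 134.343,47.440 134.343,75.209 60.572,75.209" fill="none" stroke="#ff8800"/>
  <polygon points="145.122,41.111 125.370,55.515 122.772,31.207" fill="none" stroke="#ff8800"/>
</svg>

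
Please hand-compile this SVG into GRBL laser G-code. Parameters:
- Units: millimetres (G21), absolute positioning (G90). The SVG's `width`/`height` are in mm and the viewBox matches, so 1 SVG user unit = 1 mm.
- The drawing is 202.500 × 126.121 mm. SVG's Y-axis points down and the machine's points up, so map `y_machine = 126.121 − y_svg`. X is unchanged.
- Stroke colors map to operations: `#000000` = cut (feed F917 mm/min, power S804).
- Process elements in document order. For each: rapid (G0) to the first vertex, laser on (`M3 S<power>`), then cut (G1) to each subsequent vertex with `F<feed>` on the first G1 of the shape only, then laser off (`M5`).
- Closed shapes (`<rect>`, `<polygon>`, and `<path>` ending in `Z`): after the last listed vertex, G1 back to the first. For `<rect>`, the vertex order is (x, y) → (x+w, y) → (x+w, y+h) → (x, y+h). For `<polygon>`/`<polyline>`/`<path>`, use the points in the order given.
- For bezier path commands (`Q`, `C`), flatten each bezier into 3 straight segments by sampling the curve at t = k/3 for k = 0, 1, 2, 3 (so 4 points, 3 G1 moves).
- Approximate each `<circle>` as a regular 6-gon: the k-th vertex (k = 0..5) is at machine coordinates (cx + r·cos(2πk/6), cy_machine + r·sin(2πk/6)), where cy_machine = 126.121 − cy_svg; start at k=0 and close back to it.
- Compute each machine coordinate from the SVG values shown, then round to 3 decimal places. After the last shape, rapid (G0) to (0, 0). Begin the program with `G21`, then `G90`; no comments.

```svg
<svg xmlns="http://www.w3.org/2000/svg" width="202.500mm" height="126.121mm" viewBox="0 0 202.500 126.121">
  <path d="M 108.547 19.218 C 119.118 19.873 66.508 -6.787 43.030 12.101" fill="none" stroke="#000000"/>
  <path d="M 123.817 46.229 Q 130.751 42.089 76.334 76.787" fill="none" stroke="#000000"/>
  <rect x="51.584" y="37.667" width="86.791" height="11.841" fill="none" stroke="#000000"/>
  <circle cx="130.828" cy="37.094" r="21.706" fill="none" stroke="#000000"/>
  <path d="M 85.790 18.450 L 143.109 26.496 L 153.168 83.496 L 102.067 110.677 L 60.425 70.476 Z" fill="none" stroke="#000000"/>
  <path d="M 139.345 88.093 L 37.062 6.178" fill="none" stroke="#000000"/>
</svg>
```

G21
G90
G0 X108.547 Y106.903
M3 S804
G1 X101.477 Y112.654 F917
G1 X72.800 Y120.424
G1 X43.030 Y114.020
M5
G0 X123.817 Y79.892
M3 S804
G1 X121.623 Y78.337 F917
G1 X105.795 Y68.151
G1 X76.334 Y49.334
M5
G0 X51.584 Y88.454
M3 S804
G1 X138.375 Y88.454 F917
G1 X138.375 Y76.613
G1 X51.584 Y76.613
G1 X51.584 Y88.454
M5
G0 X152.534 Y89.027
M3 S804
G1 X141.681 Y107.825 F917
G1 X119.975 Y107.825
G1 X109.122 Y89.027
G1 X119.975 Y70.229
G1 X141.681 Y70.229
G1 X152.534 Y89.027
M5
G0 X85.790 Y107.671
M3 S804
G1 X143.109 Y99.625 F917
G1 X153.168 Y42.625
G1 X102.067 Y15.444
G1 X60.425 Y55.645
G1 X85.790 Y107.671
M5
G0 X139.345 Y38.028
M3 S804
G1 X37.062 Y119.943 F917
M5
G0 X0.000 Y0.000

1 u = 1 mm; y_m = 126.121 − y.

[1] `<path>` cubic bezier, #000000→cut S804 F917: (108.547,106.903) → (101.477,112.654) → (72.800,120.424) → (43.030,114.020)

[2] `<path>` quadratic bezier, #000000→cut S804 F917: (123.817,79.892) → (121.623,78.337) → (105.795,68.151) → (76.334,49.334)

[3] `<rect>` rectangle, #000000→cut S804 F917: (51.584,88.454) → (138.375,88.454) → (138.375,76.613) → (51.584,76.613) → (51.584,88.454) (closed)

[4] `<circle>` circle, #000000→cut S804 F917: (152.534,89.027) → (141.681,107.825) → (119.975,107.825) → (109.122,89.027) → (119.975,70.229) → (141.681,70.229) → (152.534,89.027) (closed)

[5] `<path>` regular polygon, #000000→cut S804 F917: (85.790,107.671) → (143.109,99.625) → (153.168,42.625) → (102.067,15.444) → (60.425,55.645) → (85.790,107.671) (closed)

[6] `<path>` line segment, #000000→cut S804 F917: (139.345,38.028) → (37.062,119.943)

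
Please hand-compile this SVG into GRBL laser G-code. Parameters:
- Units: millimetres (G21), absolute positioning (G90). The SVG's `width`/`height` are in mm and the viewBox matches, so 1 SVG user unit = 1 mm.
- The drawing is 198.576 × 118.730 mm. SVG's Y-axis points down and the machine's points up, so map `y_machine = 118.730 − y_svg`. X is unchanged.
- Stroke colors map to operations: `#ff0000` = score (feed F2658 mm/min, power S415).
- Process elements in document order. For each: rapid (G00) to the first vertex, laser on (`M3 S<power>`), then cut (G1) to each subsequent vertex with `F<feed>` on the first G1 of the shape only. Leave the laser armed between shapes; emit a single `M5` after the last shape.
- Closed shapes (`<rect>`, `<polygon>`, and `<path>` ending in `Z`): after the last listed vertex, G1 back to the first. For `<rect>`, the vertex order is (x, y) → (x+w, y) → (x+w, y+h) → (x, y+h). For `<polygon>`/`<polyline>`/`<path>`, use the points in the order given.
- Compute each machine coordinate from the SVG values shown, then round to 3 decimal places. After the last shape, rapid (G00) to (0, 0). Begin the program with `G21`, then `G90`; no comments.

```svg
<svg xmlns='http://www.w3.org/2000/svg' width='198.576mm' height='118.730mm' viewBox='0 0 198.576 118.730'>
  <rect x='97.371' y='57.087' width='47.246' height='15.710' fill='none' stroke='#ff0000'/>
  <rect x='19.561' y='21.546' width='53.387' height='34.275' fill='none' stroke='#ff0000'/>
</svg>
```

G21
G90
G00 X97.371 Y61.643
M3 S415
G1 X144.617 Y61.643 F2658
G1 X144.617 Y45.933
G1 X97.371 Y45.933
G1 X97.371 Y61.643
G00 X19.561 Y97.184
M3 S415
G1 X72.948 Y97.184 F2658
G1 X72.948 Y62.909
G1 X19.561 Y62.909
G1 X19.561 Y97.184
M5
G00 X0.000 Y0.000

viewBox `0 0 198.576 118.730` with mm width/height → 1 unit = 1 mm. Flip: y_m = 118.730 − y_svg.

**Shape 1** — `<rect>` rectangle, stroke `#ff0000` → score (S415, F2658). Machine vertices: (97.371,61.643) → (144.617,61.643) → (144.617,45.933) → (97.371,45.933) → (97.371,61.643). Closed: final G1 returns to the first vertex.

**Shape 2** — `<rect>` rectangle, stroke `#ff0000` → score (S415, F2658). Machine vertices: (19.561,97.184) → (72.948,97.184) → (72.948,62.909) → (19.561,62.909) → (19.561,97.184). Closed: final G1 returns to the first vertex.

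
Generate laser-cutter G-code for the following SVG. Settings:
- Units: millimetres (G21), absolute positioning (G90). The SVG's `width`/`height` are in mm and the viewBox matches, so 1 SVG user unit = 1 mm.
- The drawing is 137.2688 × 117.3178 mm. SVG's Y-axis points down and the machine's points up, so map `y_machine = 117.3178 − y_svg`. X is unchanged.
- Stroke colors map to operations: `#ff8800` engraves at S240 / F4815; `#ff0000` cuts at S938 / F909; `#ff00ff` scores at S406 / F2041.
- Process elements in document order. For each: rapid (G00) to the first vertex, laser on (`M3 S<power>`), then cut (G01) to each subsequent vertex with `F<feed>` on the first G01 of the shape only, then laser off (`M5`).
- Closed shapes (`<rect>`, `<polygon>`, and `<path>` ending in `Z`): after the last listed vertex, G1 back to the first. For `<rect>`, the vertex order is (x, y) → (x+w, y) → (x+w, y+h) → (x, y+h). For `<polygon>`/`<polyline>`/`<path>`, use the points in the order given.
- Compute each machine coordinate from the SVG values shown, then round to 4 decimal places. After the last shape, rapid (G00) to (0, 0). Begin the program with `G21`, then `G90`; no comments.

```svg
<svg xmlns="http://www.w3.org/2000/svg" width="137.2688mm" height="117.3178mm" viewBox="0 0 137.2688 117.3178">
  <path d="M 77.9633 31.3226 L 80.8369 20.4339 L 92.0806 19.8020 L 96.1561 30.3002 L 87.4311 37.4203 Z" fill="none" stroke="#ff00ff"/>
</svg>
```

G21
G90
G00 X77.9633 Y85.9952
M3 S406
G01 X80.8369 Y96.8839 F2041
G01 X92.0806 Y97.5158
G01 X96.1561 Y87.0176
G01 X87.4311 Y79.8975
G01 X77.9633 Y85.9952
M5
G00 X0.0000 Y0.0000

1 u = 1 mm; y_m = 117.3178 − y.

[1] `<path>` regular polygon, #ff00ff→score S406 F2041: (77.9633,85.9952) → (80.8369,96.8839) → (92.0806,97.5158) → (96.1561,87.0176) → (87.4311,79.8975) → (77.9633,85.9952) (closed)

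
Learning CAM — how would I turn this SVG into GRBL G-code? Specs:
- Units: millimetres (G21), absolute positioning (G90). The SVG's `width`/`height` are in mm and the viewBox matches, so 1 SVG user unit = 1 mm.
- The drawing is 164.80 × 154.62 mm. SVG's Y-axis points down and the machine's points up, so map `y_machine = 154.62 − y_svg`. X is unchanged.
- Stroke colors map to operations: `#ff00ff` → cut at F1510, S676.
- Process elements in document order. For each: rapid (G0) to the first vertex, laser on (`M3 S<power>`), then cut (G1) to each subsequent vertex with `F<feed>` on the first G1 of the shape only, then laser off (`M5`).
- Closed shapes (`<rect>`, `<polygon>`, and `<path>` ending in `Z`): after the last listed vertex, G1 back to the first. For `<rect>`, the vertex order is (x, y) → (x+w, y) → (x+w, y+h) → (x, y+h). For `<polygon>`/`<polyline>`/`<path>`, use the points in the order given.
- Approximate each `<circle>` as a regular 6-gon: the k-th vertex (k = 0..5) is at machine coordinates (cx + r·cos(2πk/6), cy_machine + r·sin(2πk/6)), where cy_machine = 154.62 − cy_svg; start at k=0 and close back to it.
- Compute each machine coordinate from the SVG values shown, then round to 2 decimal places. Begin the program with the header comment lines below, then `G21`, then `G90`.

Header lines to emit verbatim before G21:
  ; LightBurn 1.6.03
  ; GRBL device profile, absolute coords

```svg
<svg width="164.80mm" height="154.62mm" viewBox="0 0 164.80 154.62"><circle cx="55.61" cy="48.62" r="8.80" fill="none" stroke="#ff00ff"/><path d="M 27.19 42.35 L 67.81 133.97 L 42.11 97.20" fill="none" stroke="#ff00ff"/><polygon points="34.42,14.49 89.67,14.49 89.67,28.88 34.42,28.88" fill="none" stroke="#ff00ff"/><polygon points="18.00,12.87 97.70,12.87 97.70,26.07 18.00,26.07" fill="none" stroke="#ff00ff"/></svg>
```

Since the viewBox matches the mm dimensions, user units are millimetres directly. The only transform is the Y-flip y_m = 154.62 − y_svg.

Shape 1 is a circle drawn with `<circle>`. Its stroke #ff00ff means cut at S676, F1510. After flipping Y the toolpath is (64.41,106.00) → (60.01,113.62) → (51.21,113.62) → (46.81,106.00) → (51.21,98.38) → (60.01,98.38) → (64.41,106.00), returning to the start.

Shape 2 is a open polyline drawn with `<path>`. Its stroke #ff00ff means cut at S676, F1510. After flipping Y the toolpath is (27.19,112.27) → (67.81,20.65) → (42.11,57.42).

Shape 3 is a rectangle drawn with `<polygon>`. Its stroke #ff00ff means cut at S676, F1510. After flipping Y the toolpath is (34.42,140.13) → (89.67,140.13) → (89.67,125.74) → (34.42,125.74) → (34.42,140.13), returning to the start.

Shape 4 is a rectangle drawn with `<polygon>`. Its stroke #ff00ff means cut at S676, F1510. After flipping Y the toolpath is (18.00,141.75) → (97.70,141.75) → (97.70,128.55) → (18.00,128.55) → (18.00,141.75), returning to the start.

; LightBurn 1.6.03
; GRBL device profile, absolute coords
G21
G90
G0 X64.41 Y106.00
M3 S676
G1 X60.01 Y113.62 F1510
G1 X51.21 Y113.62
G1 X46.81 Y106.00
G1 X51.21 Y98.38
G1 X60.01 Y98.38
G1 X64.41 Y106.00
M5
G0 X27.19 Y112.27
M3 S676
G1 X67.81 Y20.65 F1510
G1 X42.11 Y57.42
M5
G0 X34.42 Y140.13
M3 S676
G1 X89.67 Y140.13 F1510
G1 X89.67 Y125.74
G1 X34.42 Y125.74
G1 X34.42 Y140.13
M5
G0 X18.00 Y141.75
M3 S676
G1 X97.70 Y141.75 F1510
G1 X97.70 Y128.55
G1 X18.00 Y128.55
G1 X18.00 Y141.75
M5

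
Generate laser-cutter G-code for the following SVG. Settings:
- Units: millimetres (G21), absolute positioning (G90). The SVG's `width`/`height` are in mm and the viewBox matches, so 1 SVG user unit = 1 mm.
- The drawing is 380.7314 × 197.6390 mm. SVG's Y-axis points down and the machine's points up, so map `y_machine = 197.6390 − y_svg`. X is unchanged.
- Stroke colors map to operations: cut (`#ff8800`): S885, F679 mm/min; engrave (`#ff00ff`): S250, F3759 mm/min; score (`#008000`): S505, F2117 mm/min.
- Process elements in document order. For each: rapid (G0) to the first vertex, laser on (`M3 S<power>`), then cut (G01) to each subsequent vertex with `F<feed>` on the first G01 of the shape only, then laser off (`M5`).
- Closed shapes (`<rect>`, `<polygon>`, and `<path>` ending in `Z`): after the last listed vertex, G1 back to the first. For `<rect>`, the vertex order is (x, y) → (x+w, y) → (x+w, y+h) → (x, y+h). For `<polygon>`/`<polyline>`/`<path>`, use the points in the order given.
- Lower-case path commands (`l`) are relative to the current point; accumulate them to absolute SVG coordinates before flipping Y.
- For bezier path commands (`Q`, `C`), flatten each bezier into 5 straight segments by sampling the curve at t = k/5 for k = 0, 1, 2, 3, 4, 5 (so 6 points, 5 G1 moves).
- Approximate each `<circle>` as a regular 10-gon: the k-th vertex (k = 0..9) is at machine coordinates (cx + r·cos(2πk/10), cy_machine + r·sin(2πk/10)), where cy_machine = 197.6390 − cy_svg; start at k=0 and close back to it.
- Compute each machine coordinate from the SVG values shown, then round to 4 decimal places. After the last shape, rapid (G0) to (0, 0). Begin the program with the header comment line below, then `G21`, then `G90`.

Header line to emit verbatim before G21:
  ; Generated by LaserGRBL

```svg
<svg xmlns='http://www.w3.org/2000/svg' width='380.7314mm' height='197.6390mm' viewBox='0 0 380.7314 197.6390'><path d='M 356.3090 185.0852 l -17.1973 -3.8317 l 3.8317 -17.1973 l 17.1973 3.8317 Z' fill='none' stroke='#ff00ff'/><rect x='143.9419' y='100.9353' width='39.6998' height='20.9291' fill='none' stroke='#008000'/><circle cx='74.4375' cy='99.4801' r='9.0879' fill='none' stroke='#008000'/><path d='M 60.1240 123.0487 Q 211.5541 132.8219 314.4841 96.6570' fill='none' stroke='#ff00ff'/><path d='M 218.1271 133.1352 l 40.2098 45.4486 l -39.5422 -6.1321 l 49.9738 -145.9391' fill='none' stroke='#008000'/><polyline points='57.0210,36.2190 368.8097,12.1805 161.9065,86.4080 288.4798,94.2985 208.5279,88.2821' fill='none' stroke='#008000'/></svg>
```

viewBox `0 0 380.7314 197.6390` with mm width/height → 1 unit = 1 mm. Flip: y_m = 197.6390 − y_svg.

**Shape 1** — `<path>` regular polygon, stroke `#ff00ff` → engrave (S250, F3759). Machine vertices: (356.3090,12.5538) → (339.1117,16.3855) → (342.9434,33.5828) → (360.1407,29.7511) → (356.3090,12.5538). Closed: final G1 returns to the first vertex.

**Shape 2** — `<rect>` rectangle, stroke `#008000` → score (S505, F2117). Machine vertices: (143.9419,96.7037) → (183.6417,96.7037) → (183.6417,75.7746) → (143.9419,75.7746) → (143.9419,96.7037). Closed: final G1 returns to the first vertex.

**Shape 3** — `<circle>` circle, stroke `#008000` → score (S505, F2117). Machine vertices: (83.5254,98.1589) → (81.7898,103.5006) → (77.2458,106.8020) → (71.6292,106.8020) → (67.0852,103.5006) → (65.3496,98.1589) → (67.0852,92.8172) → (71.6292,89.5158) → (77.2458,89.5158) → (81.7898,92.8172) → (83.5254,98.1589). Closed: final G1 returns to the first vertex.

**Shape 4** — `<path>` quadratic bezier, stroke `#ff00ff` → engrave (S250, F3759). Control points (SVG): P0=(60.1240,123.0487), P1=(211.5541,132.8219), P2=(314.4841,96.6570); sampled at t=k/5. Machine vertices: (60.1240,74.5903) → (118.7560,72.5185) → (173.5081,74.1218) → (224.3801,79.4002) → (271.3721,88.3536) → (314.4841,100.9820). Open path.

**Shape 5** — `<path>` open polyline, stroke `#008000` → score (S505, F2117). Machine vertices: (218.1271,64.5038) → (258.3369,19.0552) → (218.7947,25.1873) → (268.7685,171.1264). Open path.

**Shape 6** — `<polyline>` open polyline, stroke `#008000` → score (S505, F2117). Machine vertices: (57.0210,161.4200) → (368.8097,185.4585) → (161.9065,111.2310) → (288.4798,103.3405) → (208.5279,109.3569). Open path.

; Generated by LaserGRBL
G21
G90
G0 X356.3090 Y12.5538
M3 S250
G01 X339.1117 Y16.3855 F3759
G01 X342.9434 Y33.5828
G01 X360.1407 Y29.7511
G01 X356.3090 Y12.5538
M5
G0 X143.9419 Y96.7037
M3 S505
G01 X183.6417 Y96.7037 F2117
G01 X183.6417 Y75.7746
G01 X143.9419 Y75.7746
G01 X143.9419 Y96.7037
M5
G0 X83.5254 Y98.1589
M3 S505
G01 X81.7898 Y103.5006 F2117
G01 X77.2458 Y106.8020
G01 X71.6292 Y106.8020
G01 X67.0852 Y103.5006
G01 X65.3496 Y98.1589
G01 X67.0852 Y92.8172
G01 X71.6292 Y89.5158
G01 X77.2458 Y89.5158
G01 X81.7898 Y92.8172
G01 X83.5254 Y98.1589
M5
G0 X60.1240 Y74.5903
M3 S250
G01 X118.7560 Y72.5185 F3759
G01 X173.5081 Y74.1218
G01 X224.3801 Y79.4002
G01 X271.3721 Y88.3536
G01 X314.4841 Y100.9820
M5
G0 X218.1271 Y64.5038
M3 S505
G01 X258.3369 Y19.0552 F2117
G01 X218.7947 Y25.1873
G01 X268.7685 Y171.1264
M5
G0 X57.0210 Y161.4200
M3 S505
G01 X368.8097 Y185.4585 F2117
G01 X161.9065 Y111.2310
G01 X288.4798 Y103.3405
G01 X208.5279 Y109.3569
M5
G0 X0.0000 Y0.0000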